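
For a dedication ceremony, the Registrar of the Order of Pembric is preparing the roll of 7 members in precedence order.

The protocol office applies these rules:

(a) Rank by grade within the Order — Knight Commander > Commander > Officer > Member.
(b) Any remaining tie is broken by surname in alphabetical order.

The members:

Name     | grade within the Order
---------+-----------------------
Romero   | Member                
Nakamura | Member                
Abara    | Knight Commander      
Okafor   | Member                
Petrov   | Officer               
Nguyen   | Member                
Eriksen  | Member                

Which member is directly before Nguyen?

Nakamura

By grade within the Order: Abara (Knight Commander); then Petrov (Officer); then Eriksen, Nakamura, Nguyen, Okafor and Romero (Member).
Among Eriksen, Nakamura, Nguyen, Okafor and Romero, alphabetically by surname: Eriksen before Nakamura before Nguyen before Okafor before Romero.
Order: Abara, Petrov, Eriksen, Nakamura, Nguyen, Okafor, Romero.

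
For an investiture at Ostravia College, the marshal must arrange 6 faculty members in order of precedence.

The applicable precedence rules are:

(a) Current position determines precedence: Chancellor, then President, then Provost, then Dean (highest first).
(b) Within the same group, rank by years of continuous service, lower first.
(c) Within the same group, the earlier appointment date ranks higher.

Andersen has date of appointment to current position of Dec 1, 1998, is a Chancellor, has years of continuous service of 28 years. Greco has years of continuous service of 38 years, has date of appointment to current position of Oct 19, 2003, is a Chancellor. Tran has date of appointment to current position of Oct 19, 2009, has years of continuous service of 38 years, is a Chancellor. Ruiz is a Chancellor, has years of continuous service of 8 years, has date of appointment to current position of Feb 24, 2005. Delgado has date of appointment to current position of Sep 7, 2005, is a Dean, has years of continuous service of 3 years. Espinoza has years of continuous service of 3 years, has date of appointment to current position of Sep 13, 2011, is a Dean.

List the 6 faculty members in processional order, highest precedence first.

Ruiz, Andersen, Greco, Tran, Delgado, Espinoza

By current position: Ruiz, Andersen, Greco and Tran (Chancellor); then Delgado and Espinoza (Dean).
Among Ruiz, Andersen, Greco and Tran, by years of continuous service (lower first): Ruiz (8 years) before Andersen (28 years) before Greco and Tran (38 years).
Among Greco and Tran, by date of appointment to current position (earlier first): Greco (Oct 19, 2003) before Tran (Oct 19, 2009).
Delgado and Espinoza both have years of continuous service 3 years, so the next rule applies.
Among Delgado and Espinoza, by date of appointment to current position (earlier first): Delgado (Sep 7, 2005) before Espinoza (Sep 13, 2011).
Full order: Ruiz, Andersen, Greco, Tran, Delgado, Espinoza.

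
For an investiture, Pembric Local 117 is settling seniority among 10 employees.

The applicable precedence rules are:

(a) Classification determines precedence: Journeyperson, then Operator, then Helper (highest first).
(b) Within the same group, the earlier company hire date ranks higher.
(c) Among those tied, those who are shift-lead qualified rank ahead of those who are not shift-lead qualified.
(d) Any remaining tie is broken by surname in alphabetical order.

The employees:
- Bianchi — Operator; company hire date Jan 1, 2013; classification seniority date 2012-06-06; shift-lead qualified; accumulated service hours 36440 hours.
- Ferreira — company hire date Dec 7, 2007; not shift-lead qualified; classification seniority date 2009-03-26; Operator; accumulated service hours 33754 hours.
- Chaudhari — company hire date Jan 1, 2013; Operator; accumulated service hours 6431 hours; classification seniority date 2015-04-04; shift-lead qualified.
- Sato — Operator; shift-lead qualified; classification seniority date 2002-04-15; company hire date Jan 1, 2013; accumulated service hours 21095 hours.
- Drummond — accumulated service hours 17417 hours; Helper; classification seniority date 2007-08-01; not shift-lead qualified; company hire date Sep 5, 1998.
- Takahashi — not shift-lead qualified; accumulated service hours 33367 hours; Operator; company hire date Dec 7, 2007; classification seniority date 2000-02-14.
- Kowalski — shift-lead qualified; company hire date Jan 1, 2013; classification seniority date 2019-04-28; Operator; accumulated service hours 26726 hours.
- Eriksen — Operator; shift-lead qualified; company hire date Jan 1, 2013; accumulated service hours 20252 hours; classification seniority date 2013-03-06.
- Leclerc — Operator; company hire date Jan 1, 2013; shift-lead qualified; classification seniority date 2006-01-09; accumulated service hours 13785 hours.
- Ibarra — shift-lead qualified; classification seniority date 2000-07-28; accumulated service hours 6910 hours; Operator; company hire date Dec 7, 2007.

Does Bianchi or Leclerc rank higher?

Bianchi

By classification: Ibarra, Ferreira, Takahashi, Bianchi, Chaudhari, Eriksen, Kowalski, Leclerc and Sato (Operator); then Drummond (Helper).
Among Ibarra, Ferreira, Takahashi, Bianchi, Chaudhari, Eriksen, Kowalski, Leclerc and Sato, by company hire date (earlier first): Ibarra, Ferreira and Takahashi (Dec 7, 2007) before Bianchi, Chaudhari, Eriksen, Kowalski, Leclerc and Sato (Jan 1, 2013).
Among Ibarra, Ferreira and Takahashi, shift-lead qualified before not shift-lead qualified: Ibarra (shift-lead qualified) before Ferreira and Takahashi (not shift-lead qualified).
Among Ferreira and Takahashi, alphabetically by surname: Ferreira before Takahashi.
Bianchi, Chaudhari, Eriksen, Kowalski, Leclerc and Sato are each shift-lead qualified, so the next rule applies.
Among Bianchi, Chaudhari, Eriksen, Kowalski, Leclerc and Sato, alphabetically by surname: Bianchi before Chaudhari before Eriksen before Kowalski before Leclerc before Sato.
So Bianchi takes precedence.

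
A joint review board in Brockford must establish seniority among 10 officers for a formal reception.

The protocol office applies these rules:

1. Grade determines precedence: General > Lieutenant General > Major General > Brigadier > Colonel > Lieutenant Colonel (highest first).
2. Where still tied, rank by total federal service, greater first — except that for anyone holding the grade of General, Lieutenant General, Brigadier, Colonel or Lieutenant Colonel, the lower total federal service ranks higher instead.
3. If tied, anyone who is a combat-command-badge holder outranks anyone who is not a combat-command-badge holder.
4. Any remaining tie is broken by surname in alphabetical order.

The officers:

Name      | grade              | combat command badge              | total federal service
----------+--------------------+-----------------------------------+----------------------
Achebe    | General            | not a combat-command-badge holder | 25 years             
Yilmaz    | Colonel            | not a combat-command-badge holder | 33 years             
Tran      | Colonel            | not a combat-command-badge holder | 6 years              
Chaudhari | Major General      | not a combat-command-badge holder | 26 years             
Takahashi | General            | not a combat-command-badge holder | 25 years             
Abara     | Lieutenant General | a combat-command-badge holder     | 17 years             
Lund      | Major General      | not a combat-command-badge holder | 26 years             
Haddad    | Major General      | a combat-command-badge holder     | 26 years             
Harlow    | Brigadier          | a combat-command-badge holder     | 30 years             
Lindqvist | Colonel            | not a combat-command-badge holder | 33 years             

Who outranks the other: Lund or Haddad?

Haddad

By grade: Achebe and Takahashi (General); then Abara (Lieutenant General); then Haddad, Chaudhari and Lund (Major General); then Harlow (Brigadier); then Tran, Lindqvist and Yilmaz (Colonel).
Achebe and Takahashi both have total federal service 25 years, so the next rule applies.
Achebe and Takahashi are each not a combat-command-badge holder, so the next rule applies.
Among Achebe and Takahashi, alphabetically by surname: Achebe before Takahashi.
Haddad, Chaudhari and Lund all have total federal service 26 years, so the next rule applies.
Among Haddad, Chaudhari and Lund, a combat-command-badge holder before not a combat-command-badge holder: Haddad (a combat-command-badge holder) before Chaudhari and Lund (not a combat-command-badge holder).
Among Chaudhari and Lund, alphabetically by surname: Chaudhari before Lund.
Among Tran, Lindqvist and Yilmaz, by total federal service (lower first) (reversed rule for this group): Tran (6 years) before Lindqvist and Yilmaz (33 years).
Lindqvist and Yilmaz are each not a combat-command-badge holder, so the next rule applies.
Among Lindqvist and Yilmaz, alphabetically by surname: Lindqvist before Yilmaz.
So Haddad takes precedence.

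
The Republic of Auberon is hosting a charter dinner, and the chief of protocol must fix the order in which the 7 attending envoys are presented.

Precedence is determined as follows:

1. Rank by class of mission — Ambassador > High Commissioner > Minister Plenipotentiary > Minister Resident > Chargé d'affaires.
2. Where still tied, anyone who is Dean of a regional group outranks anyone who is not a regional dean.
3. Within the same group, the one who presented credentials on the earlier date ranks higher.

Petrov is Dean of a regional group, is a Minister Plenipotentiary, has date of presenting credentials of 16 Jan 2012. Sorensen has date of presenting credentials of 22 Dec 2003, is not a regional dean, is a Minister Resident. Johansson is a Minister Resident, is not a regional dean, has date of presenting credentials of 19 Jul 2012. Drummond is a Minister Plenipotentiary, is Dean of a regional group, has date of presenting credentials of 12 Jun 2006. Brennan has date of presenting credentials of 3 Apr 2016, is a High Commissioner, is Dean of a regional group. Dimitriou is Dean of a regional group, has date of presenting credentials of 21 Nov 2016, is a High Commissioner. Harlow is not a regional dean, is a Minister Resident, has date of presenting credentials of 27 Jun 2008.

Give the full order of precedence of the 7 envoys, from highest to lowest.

By class of mission: Brennan and Dimitriou (High Commissioner); then Drummond and Petrov (Minister Plenipotentiary); then Sorensen, Harlow and Johansson (Minister Resident).
Brennan and Dimitriou are each Dean of a regional group, so the next rule applies.
Among Brennan and Dimitriou, by date of presenting credentials (earlier first): Brennan (3 Apr 2016) before Dimitriou (21 Nov 2016).
Drummond and Petrov are each Dean of a regional group, so the next rule applies.
Among Drummond and Petrov, by date of presenting credentials (earlier first): Drummond (12 Jun 2006) before Petrov (16 Jan 2012).
Sorensen, Harlow and Johansson are each not a regional dean, so the next rule applies.
Among Sorensen, Harlow and Johansson, by date of presenting credentials (earlier first): Sorensen (22 Dec 2003) before Harlow (27 Jun 2008) before Johansson (19 Jul 2012).
Full order: Brennan, Dimitriou, Drummond, Petrov, Sorensen, Harlow, Johansson.

Brennan, Dimitriou, Drummond, Petrov, Sorensen, Harlow, Johansson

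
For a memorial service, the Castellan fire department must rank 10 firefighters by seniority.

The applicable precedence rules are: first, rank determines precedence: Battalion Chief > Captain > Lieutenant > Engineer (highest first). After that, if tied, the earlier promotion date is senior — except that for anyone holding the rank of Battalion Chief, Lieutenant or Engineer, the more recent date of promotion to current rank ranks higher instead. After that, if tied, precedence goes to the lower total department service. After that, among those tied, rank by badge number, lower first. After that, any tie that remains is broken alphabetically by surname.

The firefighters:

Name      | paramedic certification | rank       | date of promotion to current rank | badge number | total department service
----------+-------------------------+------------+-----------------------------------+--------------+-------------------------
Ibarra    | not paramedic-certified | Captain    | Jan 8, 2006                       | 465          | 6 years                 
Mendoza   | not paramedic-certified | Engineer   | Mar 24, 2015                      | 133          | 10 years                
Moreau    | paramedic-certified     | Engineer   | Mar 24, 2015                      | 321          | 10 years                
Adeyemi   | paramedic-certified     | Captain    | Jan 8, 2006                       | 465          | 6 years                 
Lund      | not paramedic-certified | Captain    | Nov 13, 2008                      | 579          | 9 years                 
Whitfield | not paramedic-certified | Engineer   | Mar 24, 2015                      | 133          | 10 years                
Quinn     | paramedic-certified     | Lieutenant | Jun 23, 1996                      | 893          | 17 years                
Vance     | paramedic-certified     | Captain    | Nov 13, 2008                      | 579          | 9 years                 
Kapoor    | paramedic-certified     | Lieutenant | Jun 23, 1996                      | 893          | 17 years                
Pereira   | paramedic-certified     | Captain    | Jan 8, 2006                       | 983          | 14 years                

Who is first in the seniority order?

Adeyemi

By rank: Adeyemi, Ibarra, Pereira, Lund and Vance (Captain); then Kapoor and Quinn (Lieutenant); then Mendoza, Whitfield and Moreau (Engineer).
Among Adeyemi, Ibarra, Pereira, Lund and Vance, by date of promotion to current rank (earlier first): Adeyemi, Ibarra and Pereira (Jan 8, 2006) before Lund and Vance (Nov 13, 2008).
Among Adeyemi, Ibarra and Pereira, by total department service (lower first): Adeyemi and Ibarra (6 years) before Pereira (14 years).
Adeyemi and Ibarra both have badge number 465, so the next rule applies.
Among Adeyemi and Ibarra, alphabetically by surname: Adeyemi before Ibarra.
Lund and Vance both have total department service 9 years, so the next rule applies.
Lund and Vance both have badge number 579, so the next rule applies.
Among Lund and Vance, alphabetically by surname: Lund before Vance.
Kapoor and Quinn both have date of promotion to current rank Jun 23, 1996, so the next rule applies.
Kapoor and Quinn both have total department service 17 years, so the next rule applies.
Kapoor and Quinn both have badge number 893, so the next rule applies.
Among Kapoor and Quinn, alphabetically by surname: Kapoor before Quinn.
Mendoza, Whitfield and Moreau all have date of promotion to current rank Mar 24, 2015, so the next rule applies.
Mendoza, Whitfield and Moreau all have total department service 10 years, so the next rule applies.
Among Mendoza, Whitfield and Moreau, by badge number (lower first): Mendoza and Whitfield (133) before Moreau (321).
Among Mendoza and Whitfield, alphabetically by surname: Mendoza before Whitfield.
Order: Adeyemi, Ibarra, Pereira, Lund, Vance, Kapoor, Quinn, Mendoza, Whitfield, Moreau.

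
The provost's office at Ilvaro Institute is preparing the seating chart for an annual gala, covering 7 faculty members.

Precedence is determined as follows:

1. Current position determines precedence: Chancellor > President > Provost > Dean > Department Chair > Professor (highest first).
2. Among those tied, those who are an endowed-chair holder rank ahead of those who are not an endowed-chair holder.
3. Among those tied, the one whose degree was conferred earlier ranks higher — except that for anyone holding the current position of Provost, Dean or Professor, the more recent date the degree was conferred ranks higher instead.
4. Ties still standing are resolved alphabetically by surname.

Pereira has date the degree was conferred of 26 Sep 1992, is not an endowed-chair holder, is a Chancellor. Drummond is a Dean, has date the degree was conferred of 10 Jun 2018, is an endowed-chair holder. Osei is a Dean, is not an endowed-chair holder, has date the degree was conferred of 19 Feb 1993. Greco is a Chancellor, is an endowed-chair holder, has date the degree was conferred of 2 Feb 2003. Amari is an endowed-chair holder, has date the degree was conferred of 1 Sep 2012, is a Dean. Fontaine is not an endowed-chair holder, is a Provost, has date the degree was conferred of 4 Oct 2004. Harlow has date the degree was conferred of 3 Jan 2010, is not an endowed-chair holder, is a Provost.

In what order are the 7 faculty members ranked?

Greco, Pereira, Harlow, Fontaine, Drummond, Amari, Osei

By current position: Greco and Pereira (Chancellor); then Harlow and Fontaine (Provost); then Drummond, Amari and Osei (Dean).
Among Greco and Pereira, an endowed-chair holder before not an endowed-chair holder: Greco (an endowed-chair holder) before Pereira (not an endowed-chair holder).
Harlow and Fontaine are each not an endowed-chair holder, so the next rule applies.
Among Harlow and Fontaine, by date the degree was conferred (later first) (reversed rule for this group): Harlow (3 Jan 2010) before Fontaine (4 Oct 2004).
Among Drummond, Amari and Osei, an endowed-chair holder before not an endowed-chair holder: Drummond and Amari (an endowed-chair holder) before Osei (not an endowed-chair holder).
Among Drummond and Amari, by date the degree was conferred (later first) (reversed rule for this group): Drummond (10 Jun 2018) before Amari (1 Sep 2012).
Full order: Greco, Pereira, Harlow, Fontaine, Drummond, Amari, Osei.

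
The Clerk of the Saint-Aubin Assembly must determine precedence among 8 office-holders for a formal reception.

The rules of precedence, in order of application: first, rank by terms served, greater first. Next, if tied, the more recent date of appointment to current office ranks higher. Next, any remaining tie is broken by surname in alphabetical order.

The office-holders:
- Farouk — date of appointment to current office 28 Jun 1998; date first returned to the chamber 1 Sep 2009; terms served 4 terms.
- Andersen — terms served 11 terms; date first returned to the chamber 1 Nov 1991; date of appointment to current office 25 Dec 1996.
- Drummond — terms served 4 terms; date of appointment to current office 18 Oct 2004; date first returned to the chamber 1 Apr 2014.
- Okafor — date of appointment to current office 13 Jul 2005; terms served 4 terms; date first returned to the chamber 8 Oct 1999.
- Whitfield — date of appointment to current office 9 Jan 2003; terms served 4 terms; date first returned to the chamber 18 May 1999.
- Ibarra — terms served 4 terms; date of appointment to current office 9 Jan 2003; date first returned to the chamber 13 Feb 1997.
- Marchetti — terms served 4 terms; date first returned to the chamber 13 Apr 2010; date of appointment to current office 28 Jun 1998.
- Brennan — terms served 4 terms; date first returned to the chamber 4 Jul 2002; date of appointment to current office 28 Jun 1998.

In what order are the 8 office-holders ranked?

By terms served (higher first): Andersen (11 terms); then Okafor, Drummond, Ibarra, Whitfield, Brennan, Farouk and Marchetti (each 4 terms).
Among Okafor, Drummond, Ibarra, Whitfield, Brennan, Farouk and Marchetti, by date of appointment to current office (later first): Okafor (13 Jul 2005) before Drummond (18 Oct 2004) before Ibarra and Whitfield (9 Jan 2003) before Brennan, Farouk and Marchetti (28 Jun 1998).
Among Ibarra and Whitfield, alphabetically by surname: Ibarra before Whitfield.
Among Brennan, Farouk and Marchetti, alphabetically by surname: Brennan before Farouk before Marchetti.
Full order: Andersen, Okafor, Drummond, Ibarra, Whitfield, Brennan, Farouk, Marchetti.

Andersen, Okafor, Drummond, Ibarra, Whitfield, Brennan, Farouk, Marchetti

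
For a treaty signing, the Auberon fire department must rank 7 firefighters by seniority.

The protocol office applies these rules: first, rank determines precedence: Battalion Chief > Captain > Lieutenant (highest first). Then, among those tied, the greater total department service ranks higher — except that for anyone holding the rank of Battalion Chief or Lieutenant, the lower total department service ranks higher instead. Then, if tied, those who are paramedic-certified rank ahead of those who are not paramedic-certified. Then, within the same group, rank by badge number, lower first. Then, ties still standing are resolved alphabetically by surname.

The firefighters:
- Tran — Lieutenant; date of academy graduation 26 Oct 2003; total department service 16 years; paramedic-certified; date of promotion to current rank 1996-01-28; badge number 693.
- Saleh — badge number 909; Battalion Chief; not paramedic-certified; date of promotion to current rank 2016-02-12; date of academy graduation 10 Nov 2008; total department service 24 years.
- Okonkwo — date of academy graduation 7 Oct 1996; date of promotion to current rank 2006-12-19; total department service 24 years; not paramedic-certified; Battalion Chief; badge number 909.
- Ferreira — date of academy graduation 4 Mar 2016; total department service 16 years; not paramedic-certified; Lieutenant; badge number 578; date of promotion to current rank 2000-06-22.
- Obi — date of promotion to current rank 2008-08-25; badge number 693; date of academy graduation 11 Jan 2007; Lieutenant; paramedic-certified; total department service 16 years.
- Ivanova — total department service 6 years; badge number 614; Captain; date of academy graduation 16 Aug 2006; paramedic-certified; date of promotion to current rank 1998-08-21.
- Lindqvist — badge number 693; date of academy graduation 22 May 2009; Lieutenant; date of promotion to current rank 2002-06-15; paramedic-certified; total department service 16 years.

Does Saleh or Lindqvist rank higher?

Saleh

By rank: Okonkwo and Saleh (Battalion Chief); then Ivanova (Captain); then Lindqvist, Obi, Tran and Ferreira (Lieutenant).
Okonkwo and Saleh both have total department service 24 years, so the next rule applies.
Okonkwo and Saleh are each not paramedic-certified, so the next rule applies.
Okonkwo and Saleh both have badge number 909, so the next rule applies.
Among Okonkwo and Saleh, alphabetically by surname: Okonkwo before Saleh.
Lindqvist, Obi, Tran and Ferreira all have total department service 16 years, so the next rule applies.
Among Lindqvist, Obi, Tran and Ferreira, paramedic-certified before not paramedic-certified: Lindqvist, Obi and Tran (paramedic-certified) before Ferreira (not paramedic-certified).
Lindqvist, Obi and Tran all have badge number 693, so the next rule applies.
Among Lindqvist, Obi and Tran, alphabetically by surname: Lindqvist before Obi before Tran.
So Saleh takes precedence.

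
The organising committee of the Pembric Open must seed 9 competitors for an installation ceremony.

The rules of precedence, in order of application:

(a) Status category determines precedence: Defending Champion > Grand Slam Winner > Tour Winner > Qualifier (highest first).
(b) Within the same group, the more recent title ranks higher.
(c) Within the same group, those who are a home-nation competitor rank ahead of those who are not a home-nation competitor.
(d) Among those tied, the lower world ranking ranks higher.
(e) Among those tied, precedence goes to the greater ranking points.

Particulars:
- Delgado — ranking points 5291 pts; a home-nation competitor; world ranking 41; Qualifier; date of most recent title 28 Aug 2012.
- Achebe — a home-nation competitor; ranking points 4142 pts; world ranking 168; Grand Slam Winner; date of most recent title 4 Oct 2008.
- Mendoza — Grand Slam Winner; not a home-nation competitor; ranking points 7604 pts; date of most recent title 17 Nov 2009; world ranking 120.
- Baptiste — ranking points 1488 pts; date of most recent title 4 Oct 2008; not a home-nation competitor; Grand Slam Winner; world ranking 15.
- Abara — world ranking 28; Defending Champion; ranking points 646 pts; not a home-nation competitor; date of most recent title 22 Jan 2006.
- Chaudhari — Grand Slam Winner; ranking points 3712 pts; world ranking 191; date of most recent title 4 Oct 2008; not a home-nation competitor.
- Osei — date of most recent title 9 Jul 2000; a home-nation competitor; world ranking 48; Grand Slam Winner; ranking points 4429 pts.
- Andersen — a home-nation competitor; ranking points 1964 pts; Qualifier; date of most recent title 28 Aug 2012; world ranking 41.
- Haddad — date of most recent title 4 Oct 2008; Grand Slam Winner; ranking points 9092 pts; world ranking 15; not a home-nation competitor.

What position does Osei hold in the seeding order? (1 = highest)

By status category: Abara (Defending Champion); then Mendoza, Achebe, Haddad, Baptiste, Chaudhari and Osei (Grand Slam Winner); then Delgado and Andersen (Qualifier).
Among Mendoza, Achebe, Haddad, Baptiste, Chaudhari and Osei, by date of most recent title (later first): Mendoza (17 Nov 2009) before Achebe, Haddad, Baptiste and Chaudhari (4 Oct 2008) before Osei (9 Jul 2000).
Among Achebe, Haddad, Baptiste and Chaudhari, a home-nation competitor before not a home-nation competitor: Achebe (a home-nation competitor) before Haddad, Baptiste and Chaudhari (not a home-nation competitor).
Among Haddad, Baptiste and Chaudhari, by world ranking (lower first): Haddad and Baptiste (15) before Chaudhari (191).
Among Haddad and Baptiste, by ranking points (higher first): Haddad (9092 pts) before Baptiste (1488 pts).
Delgado and Andersen both have date of most recent title 28 Aug 2012, so the next rule applies.
Delgado and Andersen are each a home-nation competitor, so the next rule applies.
Delgado and Andersen both have world ranking 41, so the next rule applies.
Among Delgado and Andersen, by ranking points (higher first): Delgado (5291 pts) before Andersen (1964 pts).
Order: Abara, Mendoza, Achebe, Haddad, Baptiste, Chaudhari, Osei, Delgado, Andersen. So position 7.

7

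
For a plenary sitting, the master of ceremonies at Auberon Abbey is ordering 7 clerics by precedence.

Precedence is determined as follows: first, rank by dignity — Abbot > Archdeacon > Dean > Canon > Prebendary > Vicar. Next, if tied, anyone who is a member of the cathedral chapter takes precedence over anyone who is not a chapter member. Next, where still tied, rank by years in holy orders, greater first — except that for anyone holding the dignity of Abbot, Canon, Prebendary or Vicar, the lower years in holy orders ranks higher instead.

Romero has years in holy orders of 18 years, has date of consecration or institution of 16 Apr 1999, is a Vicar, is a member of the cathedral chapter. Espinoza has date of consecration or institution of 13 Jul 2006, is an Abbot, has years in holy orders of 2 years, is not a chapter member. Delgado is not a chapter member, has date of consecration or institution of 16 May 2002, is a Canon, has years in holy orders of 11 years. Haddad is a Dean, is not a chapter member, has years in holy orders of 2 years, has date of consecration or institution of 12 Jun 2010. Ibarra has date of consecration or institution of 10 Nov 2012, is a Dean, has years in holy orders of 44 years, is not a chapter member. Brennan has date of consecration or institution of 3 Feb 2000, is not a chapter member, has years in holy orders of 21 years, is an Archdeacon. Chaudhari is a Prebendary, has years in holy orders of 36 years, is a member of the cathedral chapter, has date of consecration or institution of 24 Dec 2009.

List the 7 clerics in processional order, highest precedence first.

By dignity: Espinoza (Abbot); then Brennan (Archdeacon); then Ibarra and Haddad (Dean); then Delgado (Canon); then Chaudhari (Prebendary); then Romero (Vicar).
Ibarra and Haddad are each not a chapter member, so the next rule applies.
Among Ibarra and Haddad, by years in holy orders (higher first): Ibarra (44 years) before Haddad (2 years).
Full order: Espinoza, Brennan, Ibarra, Haddad, Delgado, Chaudhari, Romero.

Espinoza, Brennan, Ibarra, Haddad, Delgado, Chaudhari, Romero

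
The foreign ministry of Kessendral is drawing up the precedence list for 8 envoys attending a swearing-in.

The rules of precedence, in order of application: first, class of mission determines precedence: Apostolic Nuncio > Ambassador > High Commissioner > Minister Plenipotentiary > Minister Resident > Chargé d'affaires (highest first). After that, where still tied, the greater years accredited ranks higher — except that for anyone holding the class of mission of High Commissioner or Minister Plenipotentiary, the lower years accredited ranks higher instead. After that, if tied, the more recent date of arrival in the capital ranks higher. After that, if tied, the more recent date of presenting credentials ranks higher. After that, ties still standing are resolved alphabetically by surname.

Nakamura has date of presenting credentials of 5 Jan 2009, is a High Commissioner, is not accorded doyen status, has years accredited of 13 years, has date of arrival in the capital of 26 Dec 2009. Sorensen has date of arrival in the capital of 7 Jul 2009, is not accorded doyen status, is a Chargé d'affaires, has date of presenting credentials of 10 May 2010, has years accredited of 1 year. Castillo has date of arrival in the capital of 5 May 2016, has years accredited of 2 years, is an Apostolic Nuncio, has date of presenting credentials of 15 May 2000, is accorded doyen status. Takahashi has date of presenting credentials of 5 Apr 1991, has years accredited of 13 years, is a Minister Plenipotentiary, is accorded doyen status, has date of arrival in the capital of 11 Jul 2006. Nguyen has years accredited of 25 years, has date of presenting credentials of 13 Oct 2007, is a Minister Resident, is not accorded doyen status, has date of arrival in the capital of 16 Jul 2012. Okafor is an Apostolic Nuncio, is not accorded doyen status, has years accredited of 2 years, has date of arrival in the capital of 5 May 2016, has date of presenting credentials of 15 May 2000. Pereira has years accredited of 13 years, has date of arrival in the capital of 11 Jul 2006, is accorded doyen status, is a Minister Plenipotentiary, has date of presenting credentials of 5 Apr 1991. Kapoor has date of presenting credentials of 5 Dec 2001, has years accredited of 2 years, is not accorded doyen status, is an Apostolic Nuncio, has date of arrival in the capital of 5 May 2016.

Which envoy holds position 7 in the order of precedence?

By class of mission: Kapoor, Castillo and Okafor (Apostolic Nuncio); then Nakamura (High Commissioner); then Pereira and Takahashi (Minister Plenipotentiary); then Nguyen (Minister Resident); then Sorensen (Chargé d'affaires).
Kapoor, Castillo and Okafor all have years accredited 2 years, so the next rule applies.
Kapoor, Castillo and Okafor all have date of arrival in the capital 5 May 2016, so the next rule applies.
Among Kapoor, Castillo and Okafor, by date of presenting credentials (later first): Kapoor (5 Dec 2001) before Castillo and Okafor (15 May 2000).
Among Castillo and Okafor, alphabetically by surname: Castillo before Okafor.
Pereira and Takahashi both have years accredited 13 years, so the next rule applies.
Pereira and Takahashi both have date of arrival in the capital 11 Jul 2006, so the next rule applies.
Pereira and Takahashi both have date of presenting credentials 5 Apr 1991, so the next rule applies.
Among Pereira and Takahashi, alphabetically by surname: Pereira before Takahashi.
Order: Kapoor, Castillo, Okafor, Nakamura, Pereira, Takahashi, Nguyen, Sorensen.

Nguyen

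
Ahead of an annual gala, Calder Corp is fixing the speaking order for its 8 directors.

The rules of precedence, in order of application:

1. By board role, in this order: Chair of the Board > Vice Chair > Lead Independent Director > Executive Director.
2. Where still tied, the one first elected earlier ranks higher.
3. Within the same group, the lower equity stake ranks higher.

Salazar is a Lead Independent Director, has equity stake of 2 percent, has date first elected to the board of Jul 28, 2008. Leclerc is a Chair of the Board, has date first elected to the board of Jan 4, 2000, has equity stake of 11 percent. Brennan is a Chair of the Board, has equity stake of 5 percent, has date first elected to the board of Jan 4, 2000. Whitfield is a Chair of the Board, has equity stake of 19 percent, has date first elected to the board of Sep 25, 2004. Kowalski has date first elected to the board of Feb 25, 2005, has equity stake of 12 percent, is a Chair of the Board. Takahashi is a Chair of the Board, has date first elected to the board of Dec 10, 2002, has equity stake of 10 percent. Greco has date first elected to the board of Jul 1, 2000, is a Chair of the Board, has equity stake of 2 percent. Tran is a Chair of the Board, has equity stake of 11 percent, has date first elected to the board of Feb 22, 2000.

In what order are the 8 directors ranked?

By board role: Brennan, Leclerc, Tran, Greco, Takahashi, Whitfield and Kowalski (Chair of the Board); then Salazar (Lead Independent Director).
Among Brennan, Leclerc, Tran, Greco, Takahashi, Whitfield and Kowalski, by date first elected to the board (earlier first): Brennan and Leclerc (Jan 4, 2000) before Tran (Feb 22, 2000) before Greco (Jul 1, 2000) before Takahashi (Dec 10, 2002) before Whitfield (Sep 25, 2004) before Kowalski (Feb 25, 2005).
Among Brennan and Leclerc, by equity stake (lower first): Brennan (5 percent) before Leclerc (11 percent).
Full order: Brennan, Leclerc, Tran, Greco, Takahashi, Whitfield, Kowalski, Salazar.

Brennan, Leclerc, Tran, Greco, Takahashi, Whitfield, Kowalski, Salazar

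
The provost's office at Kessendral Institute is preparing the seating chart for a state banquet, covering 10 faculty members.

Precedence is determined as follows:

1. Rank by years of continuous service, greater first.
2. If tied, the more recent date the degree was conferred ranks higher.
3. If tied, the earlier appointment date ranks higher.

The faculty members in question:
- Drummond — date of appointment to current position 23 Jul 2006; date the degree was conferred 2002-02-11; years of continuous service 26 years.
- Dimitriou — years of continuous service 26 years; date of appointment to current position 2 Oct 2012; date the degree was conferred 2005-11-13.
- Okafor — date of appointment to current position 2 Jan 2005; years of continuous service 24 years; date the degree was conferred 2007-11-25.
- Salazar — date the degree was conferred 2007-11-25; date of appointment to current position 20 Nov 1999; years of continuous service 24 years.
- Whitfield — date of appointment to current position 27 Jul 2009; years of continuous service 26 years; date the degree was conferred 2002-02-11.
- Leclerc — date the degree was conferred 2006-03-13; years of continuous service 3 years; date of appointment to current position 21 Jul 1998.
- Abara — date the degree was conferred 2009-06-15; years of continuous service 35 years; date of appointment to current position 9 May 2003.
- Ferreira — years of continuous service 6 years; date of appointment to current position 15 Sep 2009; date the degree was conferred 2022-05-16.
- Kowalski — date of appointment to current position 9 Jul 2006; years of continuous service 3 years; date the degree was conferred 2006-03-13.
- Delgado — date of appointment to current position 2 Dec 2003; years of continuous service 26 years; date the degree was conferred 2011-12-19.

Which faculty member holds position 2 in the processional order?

Delgado

By years of continuous service (higher first): Abara (35 years); then Delgado, Dimitriou, Drummond and Whitfield (each 26 years); then Salazar and Okafor (both 24 years); then Ferreira (6 years); then Leclerc and Kowalski (both 3 years).
Among Delgado, Dimitriou, Drummond and Whitfield, by date the degree was conferred (later first): Delgado (2011-12-19) before Dimitriou (2005-11-13) before Drummond and Whitfield (2002-02-11).
Among Drummond and Whitfield, by date of appointment to current position (earlier first): Drummond (23 Jul 2006) before Whitfield (27 Jul 2009).
Salazar and Okafor both have date the degree was conferred 2007-11-25, so the next rule applies.
Among Salazar and Okafor, by date of appointment to current position (earlier first): Salazar (20 Nov 1999) before Okafor (2 Jan 2005).
Leclerc and Kowalski both have date the degree was conferred 2006-03-13, so the next rule applies.
Among Leclerc and Kowalski, by date of appointment to current position (earlier first): Leclerc (21 Jul 1998) before Kowalski (9 Jul 2006).
Order: Abara, Delgado, Dimitriou, Drummond, Whitfield, Salazar, Okafor, Ferreira, Leclerc, Kowalski.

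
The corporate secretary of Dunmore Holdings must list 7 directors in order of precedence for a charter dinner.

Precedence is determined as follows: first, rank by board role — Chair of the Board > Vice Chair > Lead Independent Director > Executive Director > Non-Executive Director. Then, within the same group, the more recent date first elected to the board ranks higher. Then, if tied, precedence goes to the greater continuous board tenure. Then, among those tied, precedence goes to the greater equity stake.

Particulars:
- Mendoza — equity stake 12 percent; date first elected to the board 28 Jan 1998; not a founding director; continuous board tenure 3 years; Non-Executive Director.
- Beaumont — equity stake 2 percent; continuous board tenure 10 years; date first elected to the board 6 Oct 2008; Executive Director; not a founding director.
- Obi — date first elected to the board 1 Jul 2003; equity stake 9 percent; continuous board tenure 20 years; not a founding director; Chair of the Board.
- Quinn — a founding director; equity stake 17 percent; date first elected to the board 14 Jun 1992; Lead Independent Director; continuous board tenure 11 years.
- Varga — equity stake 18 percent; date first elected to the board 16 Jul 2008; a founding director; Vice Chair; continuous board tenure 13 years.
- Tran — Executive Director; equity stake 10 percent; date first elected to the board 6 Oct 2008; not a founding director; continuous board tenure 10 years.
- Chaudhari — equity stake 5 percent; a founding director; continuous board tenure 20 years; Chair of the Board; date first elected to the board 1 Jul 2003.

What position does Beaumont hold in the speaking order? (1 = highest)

By board role: Obi and Chaudhari (Chair of the Board); then Varga (Vice Chair); then Quinn (Lead Independent Director); then Tran and Beaumont (Executive Director); then Mendoza (Non-Executive Director).
Obi and Chaudhari both have date first elected to the board 1 Jul 2003, so the next rule applies.
Obi and Chaudhari both have continuous board tenure 20 years, so the next rule applies.
Among Obi and Chaudhari, by equity stake (higher first): Obi (9 percent) before Chaudhari (5 percent).
Tran and Beaumont both have date first elected to the board 6 Oct 2008, so the next rule applies.
Tran and Beaumont both have continuous board tenure 10 years, so the next rule applies.
Among Tran and Beaumont, by equity stake (higher first): Tran (10 percent) before Beaumont (2 percent).
Order: Obi, Chaudhari, Varga, Quinn, Tran, Beaumont, Mendoza. So position 6.

6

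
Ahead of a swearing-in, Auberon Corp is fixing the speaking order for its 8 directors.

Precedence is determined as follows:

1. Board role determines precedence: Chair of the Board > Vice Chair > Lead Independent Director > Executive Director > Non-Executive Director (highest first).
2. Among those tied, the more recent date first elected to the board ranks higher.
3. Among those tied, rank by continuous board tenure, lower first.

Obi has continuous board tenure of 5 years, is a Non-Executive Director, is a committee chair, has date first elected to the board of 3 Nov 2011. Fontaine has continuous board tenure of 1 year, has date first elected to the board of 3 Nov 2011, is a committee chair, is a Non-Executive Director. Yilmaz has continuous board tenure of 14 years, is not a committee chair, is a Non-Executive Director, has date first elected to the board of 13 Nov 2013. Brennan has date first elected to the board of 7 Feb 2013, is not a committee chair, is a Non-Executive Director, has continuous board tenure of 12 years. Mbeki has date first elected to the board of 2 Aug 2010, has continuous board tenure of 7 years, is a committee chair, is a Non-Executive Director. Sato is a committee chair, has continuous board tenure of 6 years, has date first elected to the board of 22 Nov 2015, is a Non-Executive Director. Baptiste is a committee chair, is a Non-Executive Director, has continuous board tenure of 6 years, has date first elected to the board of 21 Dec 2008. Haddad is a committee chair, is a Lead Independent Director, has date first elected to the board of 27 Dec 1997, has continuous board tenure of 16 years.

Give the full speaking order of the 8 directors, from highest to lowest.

By board role: Haddad (Lead Independent Director); then Sato, Yilmaz, Brennan, Fontaine, Obi, Mbeki and Baptiste (Non-Executive Director).
Among Sato, Yilmaz, Brennan, Fontaine, Obi, Mbeki and Baptiste, by date first elected to the board (later first): Sato (22 Nov 2015) before Yilmaz (13 Nov 2013) before Brennan (7 Feb 2013) before Fontaine and Obi (3 Nov 2011) before Mbeki (2 Aug 2010) before Baptiste (21 Dec 2008).
Among Fontaine and Obi, by continuous board tenure (lower first): Fontaine (1 year) before Obi (5 years).
Full order: Haddad, Sato, Yilmaz, Brennan, Fontaine, Obi, Mbeki, Baptiste.

Haddad, Sato, Yilmaz, Brennan, Fontaine, Obi, Mbeki, Baptiste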